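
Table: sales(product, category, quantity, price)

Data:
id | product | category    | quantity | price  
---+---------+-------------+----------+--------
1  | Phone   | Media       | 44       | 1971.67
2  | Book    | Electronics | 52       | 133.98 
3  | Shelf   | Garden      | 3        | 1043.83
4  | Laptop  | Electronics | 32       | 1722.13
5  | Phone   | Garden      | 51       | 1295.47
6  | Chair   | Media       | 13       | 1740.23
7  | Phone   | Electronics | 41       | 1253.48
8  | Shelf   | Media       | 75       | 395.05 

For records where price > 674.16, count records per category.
SELECT category, COUNT(*)
FROM sales
WHERE price > 674.16
GROUP BY category

Note: WHERE filters rows before grouping.

Result:
  Electronics: 2
  Garden: 2
  Media: 2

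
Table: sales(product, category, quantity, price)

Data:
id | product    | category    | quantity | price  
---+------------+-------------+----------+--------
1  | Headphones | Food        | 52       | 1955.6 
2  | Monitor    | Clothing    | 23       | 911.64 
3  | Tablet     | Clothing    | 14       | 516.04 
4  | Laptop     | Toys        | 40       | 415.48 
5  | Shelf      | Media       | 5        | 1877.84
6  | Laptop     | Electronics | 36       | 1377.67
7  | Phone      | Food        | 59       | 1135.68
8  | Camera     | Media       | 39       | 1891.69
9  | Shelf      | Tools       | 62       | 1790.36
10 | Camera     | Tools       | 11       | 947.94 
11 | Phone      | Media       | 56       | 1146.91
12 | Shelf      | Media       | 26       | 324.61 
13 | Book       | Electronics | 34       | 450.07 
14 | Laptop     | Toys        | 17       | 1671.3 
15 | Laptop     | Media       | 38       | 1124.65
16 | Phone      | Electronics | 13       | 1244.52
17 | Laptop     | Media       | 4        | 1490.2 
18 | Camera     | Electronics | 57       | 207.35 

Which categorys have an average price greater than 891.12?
SELECT category, AVG(price)
FROM sales
GROUP BY category
HAVING AVG(price) > 891.12

Result:
  Food: avg=1545.64
  Media: avg=1309.32
  Tools: avg=1369.15
  Toys: avg=1043.39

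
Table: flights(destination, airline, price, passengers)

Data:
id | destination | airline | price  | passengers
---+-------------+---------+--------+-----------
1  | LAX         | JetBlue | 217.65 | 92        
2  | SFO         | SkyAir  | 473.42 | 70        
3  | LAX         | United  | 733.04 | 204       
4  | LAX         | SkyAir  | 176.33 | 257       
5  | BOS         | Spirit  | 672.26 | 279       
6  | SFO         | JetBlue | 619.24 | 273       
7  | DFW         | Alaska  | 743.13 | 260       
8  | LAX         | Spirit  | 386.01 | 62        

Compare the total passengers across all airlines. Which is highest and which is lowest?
SELECT airline, SUM(passengers)
FROM flights
GROUP BY airline
ORDER BY SUM(passengers)

All groups:
  United: 204
  Alaska: 260
  SkyAir: 327
  Spirit: 341
  JetBlue: 365

Highest: JetBlue (365)
Lowest: United (204)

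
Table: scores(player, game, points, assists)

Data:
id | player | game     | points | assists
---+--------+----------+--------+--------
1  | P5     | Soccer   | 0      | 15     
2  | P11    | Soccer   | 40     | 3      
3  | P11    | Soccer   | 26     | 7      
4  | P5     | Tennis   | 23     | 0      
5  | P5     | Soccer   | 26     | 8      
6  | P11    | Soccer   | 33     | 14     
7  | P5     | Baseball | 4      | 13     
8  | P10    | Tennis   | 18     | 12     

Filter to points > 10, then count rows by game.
SELECT game, COUNT(*)
FROM scores
WHERE points > 10
GROUP BY game

Note: WHERE filters rows before grouping.

Result:
  Soccer: 4
  Tennis: 2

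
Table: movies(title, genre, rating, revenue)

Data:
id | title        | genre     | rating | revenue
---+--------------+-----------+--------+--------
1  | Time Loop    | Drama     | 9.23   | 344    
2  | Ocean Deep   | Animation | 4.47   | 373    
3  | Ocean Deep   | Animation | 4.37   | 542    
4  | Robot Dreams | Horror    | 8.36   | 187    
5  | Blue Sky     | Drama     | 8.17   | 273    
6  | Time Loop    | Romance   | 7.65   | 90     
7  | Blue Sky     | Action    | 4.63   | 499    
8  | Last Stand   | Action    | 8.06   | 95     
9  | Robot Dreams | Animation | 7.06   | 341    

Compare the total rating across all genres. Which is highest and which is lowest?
SELECT genre, SUM(rating)
FROM movies
GROUP BY genre
ORDER BY SUM(rating)

All groups:
  Romance: 7.65
  Horror: 8.36
  Action: 12.69
  Animation: 15.90
  Drama: 17.40

Highest: Drama (17.40)
Lowest: Romance (7.65)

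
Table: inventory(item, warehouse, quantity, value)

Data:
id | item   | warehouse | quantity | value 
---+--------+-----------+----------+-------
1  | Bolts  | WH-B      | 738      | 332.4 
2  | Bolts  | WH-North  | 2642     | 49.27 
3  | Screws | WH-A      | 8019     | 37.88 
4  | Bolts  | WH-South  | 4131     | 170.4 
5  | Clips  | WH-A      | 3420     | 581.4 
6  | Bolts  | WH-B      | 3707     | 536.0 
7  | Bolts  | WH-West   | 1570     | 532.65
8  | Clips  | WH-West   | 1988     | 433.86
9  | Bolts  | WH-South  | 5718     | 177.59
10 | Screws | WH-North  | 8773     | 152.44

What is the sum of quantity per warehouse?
SELECT warehouse, SUM(quantity) as result
FROM inventory
GROUP BY warehouse

Result:
  WH-A: 11439
  WH-B: 4445
  WH-North: 11415
  WH-South: 9849
  WH-West: 3558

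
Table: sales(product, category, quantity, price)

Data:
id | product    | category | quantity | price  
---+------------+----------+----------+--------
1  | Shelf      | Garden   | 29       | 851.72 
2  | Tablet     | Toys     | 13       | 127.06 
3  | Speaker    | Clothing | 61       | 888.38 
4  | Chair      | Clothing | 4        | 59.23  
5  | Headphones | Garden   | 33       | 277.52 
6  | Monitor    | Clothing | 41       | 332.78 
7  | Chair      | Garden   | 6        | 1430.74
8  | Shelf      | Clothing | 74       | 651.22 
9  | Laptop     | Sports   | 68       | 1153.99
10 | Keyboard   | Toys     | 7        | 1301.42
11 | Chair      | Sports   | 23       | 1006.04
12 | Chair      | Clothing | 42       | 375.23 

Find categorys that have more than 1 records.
SELECT category, COUNT(*) as cnt
FROM sales
GROUP BY category
HAVING COUNT(*) > 1

Result:
  Clothing: 5
  Garden: 3
  Sports: 2
  Toys: 2

Note: HAVING filters groups after aggregation, WHERE filters rows before.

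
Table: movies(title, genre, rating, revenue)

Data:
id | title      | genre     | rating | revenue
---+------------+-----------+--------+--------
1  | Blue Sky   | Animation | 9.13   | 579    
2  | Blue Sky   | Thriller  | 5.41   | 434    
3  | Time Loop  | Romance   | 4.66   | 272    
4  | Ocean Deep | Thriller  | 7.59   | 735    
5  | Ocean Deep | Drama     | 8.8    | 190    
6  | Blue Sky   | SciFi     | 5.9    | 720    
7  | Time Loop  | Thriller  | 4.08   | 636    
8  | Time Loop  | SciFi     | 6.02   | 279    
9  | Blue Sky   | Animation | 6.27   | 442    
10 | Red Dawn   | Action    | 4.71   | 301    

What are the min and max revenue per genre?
SELECT genre, MIN(revenue), MAX(revenue)
FROM movies
GROUP BY genre

Result:
  Action: min=301, max=301
  Animation: min=442, max=579
  Drama: min=190, max=190
  Romance: min=272, max=272
  SciFi: min=279, max=720
  Thriller: min=434, max=735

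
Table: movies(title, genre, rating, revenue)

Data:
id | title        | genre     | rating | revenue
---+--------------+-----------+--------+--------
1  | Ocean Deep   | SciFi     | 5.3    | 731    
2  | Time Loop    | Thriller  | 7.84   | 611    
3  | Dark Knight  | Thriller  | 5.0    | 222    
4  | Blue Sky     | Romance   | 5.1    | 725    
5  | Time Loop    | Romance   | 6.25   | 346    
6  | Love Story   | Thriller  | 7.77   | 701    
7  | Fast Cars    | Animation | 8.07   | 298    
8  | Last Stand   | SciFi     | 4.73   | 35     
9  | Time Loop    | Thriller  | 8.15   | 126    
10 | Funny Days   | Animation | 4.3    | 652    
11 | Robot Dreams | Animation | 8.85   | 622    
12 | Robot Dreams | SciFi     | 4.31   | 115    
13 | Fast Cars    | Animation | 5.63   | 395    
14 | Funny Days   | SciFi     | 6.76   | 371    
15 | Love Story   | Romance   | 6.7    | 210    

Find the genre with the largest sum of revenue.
SELECT genre, SUM(revenue) as val
FROM movies
GROUP BY genre
ORDER BY val DESC
LIMIT 1

Result: Animation with sum(revenue) = 1967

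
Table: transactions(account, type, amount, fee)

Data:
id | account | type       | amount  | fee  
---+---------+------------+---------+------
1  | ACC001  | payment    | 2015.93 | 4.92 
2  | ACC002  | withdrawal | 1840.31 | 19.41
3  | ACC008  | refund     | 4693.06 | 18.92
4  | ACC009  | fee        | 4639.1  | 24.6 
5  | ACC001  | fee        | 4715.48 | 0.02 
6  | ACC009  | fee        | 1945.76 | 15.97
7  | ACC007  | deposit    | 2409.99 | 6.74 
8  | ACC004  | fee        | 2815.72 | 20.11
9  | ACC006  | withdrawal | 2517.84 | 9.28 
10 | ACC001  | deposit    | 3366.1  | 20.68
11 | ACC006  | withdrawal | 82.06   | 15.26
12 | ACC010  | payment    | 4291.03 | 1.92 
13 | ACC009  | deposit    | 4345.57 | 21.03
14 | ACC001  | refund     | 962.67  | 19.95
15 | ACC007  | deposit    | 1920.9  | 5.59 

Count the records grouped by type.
SELECT type, COUNT(*) as count
FROM transactions
GROUP BY type

Result:
  deposit: 4
  fee: 4
  payment: 2
  refund: 2
  withdrawal: 3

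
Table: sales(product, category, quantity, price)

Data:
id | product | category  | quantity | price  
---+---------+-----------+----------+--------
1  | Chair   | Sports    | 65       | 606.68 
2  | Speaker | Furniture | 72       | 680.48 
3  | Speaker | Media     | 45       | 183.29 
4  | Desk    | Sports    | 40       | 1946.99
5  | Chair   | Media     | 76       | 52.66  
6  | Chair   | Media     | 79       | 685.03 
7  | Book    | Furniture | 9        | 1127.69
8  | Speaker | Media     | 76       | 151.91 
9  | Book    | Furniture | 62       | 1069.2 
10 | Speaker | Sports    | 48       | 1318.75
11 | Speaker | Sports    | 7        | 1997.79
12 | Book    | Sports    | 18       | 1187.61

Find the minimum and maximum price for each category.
SELECT category, MIN(price), MAX(price)
FROM sales
GROUP BY category

Result:
  Furniture: min=680.48, max=1127.69
  Media: min=52.66, max=685.03
  Sports: min=606.68, max=1997.79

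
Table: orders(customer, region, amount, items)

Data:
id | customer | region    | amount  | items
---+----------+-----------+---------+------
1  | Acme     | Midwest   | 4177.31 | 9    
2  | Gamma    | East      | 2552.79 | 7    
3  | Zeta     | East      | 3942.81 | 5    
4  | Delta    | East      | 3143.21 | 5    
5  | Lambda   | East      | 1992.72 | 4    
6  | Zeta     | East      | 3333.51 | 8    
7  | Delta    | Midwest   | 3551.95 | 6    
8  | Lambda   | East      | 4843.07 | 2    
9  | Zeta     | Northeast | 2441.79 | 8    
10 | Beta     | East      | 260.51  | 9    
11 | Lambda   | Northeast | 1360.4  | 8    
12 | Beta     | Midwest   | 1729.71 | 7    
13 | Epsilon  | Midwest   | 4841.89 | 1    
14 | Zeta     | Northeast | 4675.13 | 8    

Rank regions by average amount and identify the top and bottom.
SELECT region, AVG(amount)
FROM orders
GROUP BY region
ORDER BY AVG(amount)

All groups:
  Northeast: 2825.77
  East: 2866.95
  Midwest: 3575.22

Highest: Midwest (3575.22)
Lowest: Northeast (2825.77)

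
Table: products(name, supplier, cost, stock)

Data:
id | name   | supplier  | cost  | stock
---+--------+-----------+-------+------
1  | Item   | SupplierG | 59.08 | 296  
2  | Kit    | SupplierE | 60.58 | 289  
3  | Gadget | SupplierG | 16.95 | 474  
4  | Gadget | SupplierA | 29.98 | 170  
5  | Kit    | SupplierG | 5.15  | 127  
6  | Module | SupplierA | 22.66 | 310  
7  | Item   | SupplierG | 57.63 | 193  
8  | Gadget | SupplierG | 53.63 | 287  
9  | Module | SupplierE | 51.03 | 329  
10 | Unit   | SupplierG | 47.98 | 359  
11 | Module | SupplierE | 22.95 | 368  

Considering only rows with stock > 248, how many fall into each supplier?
SELECT supplier, COUNT(*)
FROM products
WHERE stock > 248
GROUP BY supplier

Note: WHERE filters rows before grouping.

Result:
  SupplierA: 1
  SupplierE: 3
  SupplierG: 4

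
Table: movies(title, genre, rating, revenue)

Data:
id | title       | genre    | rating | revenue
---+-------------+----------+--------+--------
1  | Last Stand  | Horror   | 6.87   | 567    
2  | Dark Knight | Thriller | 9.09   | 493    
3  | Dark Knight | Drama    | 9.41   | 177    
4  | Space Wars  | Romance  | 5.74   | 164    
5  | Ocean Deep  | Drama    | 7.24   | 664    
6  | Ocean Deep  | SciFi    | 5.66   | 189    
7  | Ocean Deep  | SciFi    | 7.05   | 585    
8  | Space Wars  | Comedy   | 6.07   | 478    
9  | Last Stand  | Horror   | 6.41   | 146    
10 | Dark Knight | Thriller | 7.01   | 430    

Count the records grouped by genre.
SELECT genre, COUNT(*) as count
FROM movies
GROUP BY genre

Result:
  Comedy: 1
  Drama: 2
  Horror: 2
  Romance: 1
  SciFi: 2
  Thriller: 2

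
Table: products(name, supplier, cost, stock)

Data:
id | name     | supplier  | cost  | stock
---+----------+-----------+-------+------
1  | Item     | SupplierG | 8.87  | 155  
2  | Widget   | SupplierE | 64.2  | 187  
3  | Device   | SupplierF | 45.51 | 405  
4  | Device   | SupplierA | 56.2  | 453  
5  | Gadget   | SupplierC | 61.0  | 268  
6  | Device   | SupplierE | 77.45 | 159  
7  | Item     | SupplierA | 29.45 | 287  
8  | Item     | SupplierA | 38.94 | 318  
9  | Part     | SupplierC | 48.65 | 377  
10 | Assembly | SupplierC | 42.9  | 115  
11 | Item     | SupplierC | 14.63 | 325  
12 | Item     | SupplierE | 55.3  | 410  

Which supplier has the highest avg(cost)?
SELECT supplier, AVG(cost) as val
FROM products
GROUP BY supplier
ORDER BY val DESC
LIMIT 1

Result: SupplierE with avg(cost) = 65.65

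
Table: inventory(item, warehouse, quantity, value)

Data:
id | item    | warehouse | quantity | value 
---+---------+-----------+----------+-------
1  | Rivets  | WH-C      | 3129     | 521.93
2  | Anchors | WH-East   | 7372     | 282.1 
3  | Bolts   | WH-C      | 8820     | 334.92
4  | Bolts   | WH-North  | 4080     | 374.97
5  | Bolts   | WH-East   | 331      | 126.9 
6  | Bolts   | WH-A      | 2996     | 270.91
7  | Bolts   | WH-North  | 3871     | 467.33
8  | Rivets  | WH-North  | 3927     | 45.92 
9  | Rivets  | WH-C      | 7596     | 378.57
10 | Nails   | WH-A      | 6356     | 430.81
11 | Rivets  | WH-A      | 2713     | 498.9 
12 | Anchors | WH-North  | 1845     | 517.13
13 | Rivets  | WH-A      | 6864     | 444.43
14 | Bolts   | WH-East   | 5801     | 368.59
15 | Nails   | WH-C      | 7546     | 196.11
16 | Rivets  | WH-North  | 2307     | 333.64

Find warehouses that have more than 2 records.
SELECT warehouse, COUNT(*) as cnt
FROM inventory
GROUP BY warehouse
HAVING COUNT(*) > 2

Result:
  WH-A: 4
  WH-C: 4
  WH-East: 3
  WH-North: 5

Note: HAVING filters groups after aggregation, WHERE filters rows before.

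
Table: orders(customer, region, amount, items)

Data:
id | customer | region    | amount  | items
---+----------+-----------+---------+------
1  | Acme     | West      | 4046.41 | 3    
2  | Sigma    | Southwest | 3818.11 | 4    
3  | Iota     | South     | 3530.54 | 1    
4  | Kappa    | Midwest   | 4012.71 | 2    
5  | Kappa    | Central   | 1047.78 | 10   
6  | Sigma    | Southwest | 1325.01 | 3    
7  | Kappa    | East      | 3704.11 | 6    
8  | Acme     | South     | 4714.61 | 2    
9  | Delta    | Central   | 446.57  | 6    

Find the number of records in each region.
SELECT region, COUNT(*) as count
FROM orders
GROUP BY region

Result:
  Central: 2
  East: 1
  Midwest: 1
  South: 2
  Southwest: 2
  West: 1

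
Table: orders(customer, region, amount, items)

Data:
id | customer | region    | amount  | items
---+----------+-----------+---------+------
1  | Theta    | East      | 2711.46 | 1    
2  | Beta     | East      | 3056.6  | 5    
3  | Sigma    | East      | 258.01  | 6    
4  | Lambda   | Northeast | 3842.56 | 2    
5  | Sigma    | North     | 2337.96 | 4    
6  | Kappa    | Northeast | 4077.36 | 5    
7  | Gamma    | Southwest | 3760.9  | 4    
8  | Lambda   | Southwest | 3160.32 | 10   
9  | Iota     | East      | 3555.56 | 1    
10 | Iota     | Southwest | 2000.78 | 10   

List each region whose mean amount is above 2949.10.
SELECT region, AVG(amount)
FROM orders
GROUP BY region
HAVING AVG(amount) > 2949.10

Result:
  Northeast: avg=3959.96
  Southwest: avg=2974.00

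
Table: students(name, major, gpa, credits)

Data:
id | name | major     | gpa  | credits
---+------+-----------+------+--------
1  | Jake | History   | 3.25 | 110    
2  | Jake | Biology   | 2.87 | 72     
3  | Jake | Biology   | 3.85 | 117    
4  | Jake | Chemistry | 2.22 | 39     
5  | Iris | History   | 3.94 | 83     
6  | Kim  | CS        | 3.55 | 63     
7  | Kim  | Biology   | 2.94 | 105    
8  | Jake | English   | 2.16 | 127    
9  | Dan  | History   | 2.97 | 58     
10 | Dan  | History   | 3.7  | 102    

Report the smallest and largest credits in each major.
SELECT major, MIN(credits), MAX(credits)
FROM students
GROUP BY major

Result:
  Biology: min=72, max=117
  CS: min=63, max=63
  Chemistry: min=39, max=39
  English: min=127, max=127
  History: min=58, max=110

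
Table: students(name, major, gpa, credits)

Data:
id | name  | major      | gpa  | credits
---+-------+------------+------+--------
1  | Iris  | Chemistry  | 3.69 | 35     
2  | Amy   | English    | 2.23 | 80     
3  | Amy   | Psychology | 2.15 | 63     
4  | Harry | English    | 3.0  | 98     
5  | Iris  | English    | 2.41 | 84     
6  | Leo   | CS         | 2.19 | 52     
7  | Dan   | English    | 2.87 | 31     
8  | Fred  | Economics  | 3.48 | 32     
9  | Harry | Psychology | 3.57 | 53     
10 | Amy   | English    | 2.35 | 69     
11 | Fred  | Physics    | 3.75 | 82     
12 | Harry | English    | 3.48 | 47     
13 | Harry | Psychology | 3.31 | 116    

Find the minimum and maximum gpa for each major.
SELECT major, MIN(gpa), MAX(gpa)
FROM students
GROUP BY major

Result:
  CS: min=2.19, max=2.19
  Chemistry: min=3.69, max=3.69
  Economics: min=3.48, max=3.48
  English: min=2.23, max=3.48
  Physics: min=3.75, max=3.75
  Psychology: min=2.15, max=3.57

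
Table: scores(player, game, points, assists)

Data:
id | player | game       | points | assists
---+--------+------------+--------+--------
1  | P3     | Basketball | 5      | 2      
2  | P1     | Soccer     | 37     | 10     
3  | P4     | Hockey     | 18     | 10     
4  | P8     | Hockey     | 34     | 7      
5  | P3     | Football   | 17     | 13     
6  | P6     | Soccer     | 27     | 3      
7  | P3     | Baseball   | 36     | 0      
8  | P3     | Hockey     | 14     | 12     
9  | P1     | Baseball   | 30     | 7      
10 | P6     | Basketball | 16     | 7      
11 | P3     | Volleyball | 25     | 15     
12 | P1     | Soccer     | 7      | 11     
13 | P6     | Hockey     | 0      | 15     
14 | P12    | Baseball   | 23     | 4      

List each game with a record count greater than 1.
SELECT game, COUNT(*) as cnt
FROM scores
GROUP BY game
HAVING COUNT(*) > 1

Result:
  Baseball: 3
  Basketball: 2
  Hockey: 4
  Soccer: 3

Note: HAVING filters groups after aggregation, WHERE filters rows before.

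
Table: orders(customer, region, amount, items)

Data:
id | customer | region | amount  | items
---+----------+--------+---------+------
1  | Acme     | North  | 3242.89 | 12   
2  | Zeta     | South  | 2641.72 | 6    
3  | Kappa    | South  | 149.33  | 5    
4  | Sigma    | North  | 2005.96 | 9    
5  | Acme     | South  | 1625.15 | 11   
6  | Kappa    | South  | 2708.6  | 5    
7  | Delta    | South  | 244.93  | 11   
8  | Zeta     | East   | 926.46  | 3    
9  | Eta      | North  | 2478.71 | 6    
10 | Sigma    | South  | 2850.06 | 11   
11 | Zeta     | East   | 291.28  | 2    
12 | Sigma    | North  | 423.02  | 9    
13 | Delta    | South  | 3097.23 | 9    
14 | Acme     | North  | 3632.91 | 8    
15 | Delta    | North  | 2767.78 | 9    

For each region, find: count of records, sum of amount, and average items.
SELECT region,
       COUNT(*) as cnt,
       SUM(amount) as total_amount,
       AVG(items) as avg_items
FROM orders
GROUP BY region

Result:
  East: 2 records, 1217.74 total amount, 2.50 avg items
  North: 6 records, 14551.27 total amount, 8.83 avg items
  South: 7 records, 13317.02 total amount, 8.29 avg items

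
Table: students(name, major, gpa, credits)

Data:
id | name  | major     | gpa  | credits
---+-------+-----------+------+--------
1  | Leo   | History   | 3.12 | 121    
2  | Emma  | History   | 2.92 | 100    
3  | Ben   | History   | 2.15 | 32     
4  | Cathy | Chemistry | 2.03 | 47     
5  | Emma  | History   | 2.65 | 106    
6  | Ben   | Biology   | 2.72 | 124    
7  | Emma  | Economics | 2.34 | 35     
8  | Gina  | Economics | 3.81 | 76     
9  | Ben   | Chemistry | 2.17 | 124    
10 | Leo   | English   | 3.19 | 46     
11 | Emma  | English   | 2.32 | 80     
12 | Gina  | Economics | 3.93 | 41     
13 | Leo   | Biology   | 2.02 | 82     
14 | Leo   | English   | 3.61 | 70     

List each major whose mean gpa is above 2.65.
SELECT major, AVG(gpa)
FROM students
GROUP BY major
HAVING AVG(gpa) > 2.65

Result:
  Economics: avg=3.36
  English: avg=3.04
  History: avg=2.71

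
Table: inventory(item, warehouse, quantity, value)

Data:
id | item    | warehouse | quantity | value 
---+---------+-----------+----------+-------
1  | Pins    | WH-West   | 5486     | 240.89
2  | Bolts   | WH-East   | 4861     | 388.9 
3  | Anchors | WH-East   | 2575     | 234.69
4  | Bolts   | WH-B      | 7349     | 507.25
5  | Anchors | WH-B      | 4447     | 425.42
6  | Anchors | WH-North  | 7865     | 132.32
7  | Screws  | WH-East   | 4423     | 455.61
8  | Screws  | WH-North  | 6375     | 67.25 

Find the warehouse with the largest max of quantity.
SELECT warehouse, MAX(quantity) as val
FROM inventory
GROUP BY warehouse
ORDER BY val DESC
LIMIT 1

Result: WH-North with max(quantity) = 7865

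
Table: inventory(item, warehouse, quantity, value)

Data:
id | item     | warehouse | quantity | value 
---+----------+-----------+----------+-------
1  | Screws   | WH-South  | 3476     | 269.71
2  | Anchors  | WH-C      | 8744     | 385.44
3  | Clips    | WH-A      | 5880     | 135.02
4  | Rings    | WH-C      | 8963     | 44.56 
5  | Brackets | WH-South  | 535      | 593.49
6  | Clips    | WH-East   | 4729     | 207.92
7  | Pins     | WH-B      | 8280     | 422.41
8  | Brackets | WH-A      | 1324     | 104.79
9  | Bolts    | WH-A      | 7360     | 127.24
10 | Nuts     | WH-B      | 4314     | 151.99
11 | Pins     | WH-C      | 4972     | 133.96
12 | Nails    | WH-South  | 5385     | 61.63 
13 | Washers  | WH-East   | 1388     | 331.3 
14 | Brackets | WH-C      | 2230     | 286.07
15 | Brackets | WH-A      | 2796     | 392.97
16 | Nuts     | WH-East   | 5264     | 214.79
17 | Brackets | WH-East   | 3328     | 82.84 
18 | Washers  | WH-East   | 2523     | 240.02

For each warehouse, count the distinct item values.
SELECT warehouse, COUNT(DISTINCT item)
FROM inventory
GROUP BY warehouse

Result:
  WH-A: 3 distinct
  WH-B: 2 distinct
  WH-C: 4 distinct
  WH-East: 4 distinct
  WH-South: 3 distinct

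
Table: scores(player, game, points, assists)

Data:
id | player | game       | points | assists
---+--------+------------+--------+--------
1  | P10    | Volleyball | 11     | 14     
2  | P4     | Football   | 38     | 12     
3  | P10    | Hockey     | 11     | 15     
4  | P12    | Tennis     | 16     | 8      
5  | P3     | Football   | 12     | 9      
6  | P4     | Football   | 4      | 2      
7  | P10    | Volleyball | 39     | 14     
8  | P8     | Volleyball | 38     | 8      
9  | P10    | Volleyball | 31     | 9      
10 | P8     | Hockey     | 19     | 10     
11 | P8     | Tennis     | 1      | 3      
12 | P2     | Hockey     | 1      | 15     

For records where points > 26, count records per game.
SELECT game, COUNT(*)
FROM scores
WHERE points > 26
GROUP BY game

Note: WHERE filters rows before grouping.

Result:
  Football: 1
  Volleyball: 3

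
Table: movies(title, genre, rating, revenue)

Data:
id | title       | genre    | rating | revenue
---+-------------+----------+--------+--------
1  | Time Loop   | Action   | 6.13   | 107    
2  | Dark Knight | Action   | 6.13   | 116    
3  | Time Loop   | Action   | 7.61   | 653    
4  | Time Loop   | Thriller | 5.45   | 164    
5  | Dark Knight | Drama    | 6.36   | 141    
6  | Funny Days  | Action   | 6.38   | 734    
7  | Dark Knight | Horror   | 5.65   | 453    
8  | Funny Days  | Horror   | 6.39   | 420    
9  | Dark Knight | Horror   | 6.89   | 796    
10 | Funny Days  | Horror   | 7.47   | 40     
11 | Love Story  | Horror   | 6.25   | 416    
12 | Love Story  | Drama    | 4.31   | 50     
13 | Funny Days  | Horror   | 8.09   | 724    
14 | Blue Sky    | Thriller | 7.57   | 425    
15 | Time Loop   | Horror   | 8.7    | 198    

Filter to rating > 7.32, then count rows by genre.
SELECT genre, COUNT(*)
FROM movies
WHERE rating > 7.32
GROUP BY genre

Note: WHERE filters rows before grouping.

Result:
  Action: 1
  Horror: 3
  Thriller: 1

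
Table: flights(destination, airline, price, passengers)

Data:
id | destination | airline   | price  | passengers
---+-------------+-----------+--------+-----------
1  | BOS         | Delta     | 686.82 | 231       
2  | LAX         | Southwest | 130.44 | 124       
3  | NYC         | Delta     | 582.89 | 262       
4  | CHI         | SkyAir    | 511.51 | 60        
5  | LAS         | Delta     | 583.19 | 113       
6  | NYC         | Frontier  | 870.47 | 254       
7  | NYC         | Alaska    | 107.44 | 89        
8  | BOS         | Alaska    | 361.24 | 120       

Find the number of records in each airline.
SELECT airline, COUNT(*) as count
FROM flights
GROUP BY airline

Result:
  Alaska: 2
  Delta: 3
  Frontier: 1
  SkyAir: 1
  Southwest: 1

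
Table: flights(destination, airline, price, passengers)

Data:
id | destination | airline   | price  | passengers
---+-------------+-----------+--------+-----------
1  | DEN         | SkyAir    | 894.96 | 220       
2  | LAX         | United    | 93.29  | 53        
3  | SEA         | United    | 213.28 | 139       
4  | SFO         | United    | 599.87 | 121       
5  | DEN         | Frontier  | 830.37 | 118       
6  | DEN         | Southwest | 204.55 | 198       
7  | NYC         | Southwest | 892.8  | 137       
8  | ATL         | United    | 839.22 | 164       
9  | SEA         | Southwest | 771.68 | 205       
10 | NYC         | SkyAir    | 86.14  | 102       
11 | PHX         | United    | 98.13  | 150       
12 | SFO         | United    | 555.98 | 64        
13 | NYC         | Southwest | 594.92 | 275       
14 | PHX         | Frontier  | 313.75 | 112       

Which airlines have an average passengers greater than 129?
SELECT airline, AVG(passengers)
FROM flights
GROUP BY airline
HAVING AVG(passengers) > 129

Result:
  SkyAir: avg=161.00
  Southwest: avg=203.75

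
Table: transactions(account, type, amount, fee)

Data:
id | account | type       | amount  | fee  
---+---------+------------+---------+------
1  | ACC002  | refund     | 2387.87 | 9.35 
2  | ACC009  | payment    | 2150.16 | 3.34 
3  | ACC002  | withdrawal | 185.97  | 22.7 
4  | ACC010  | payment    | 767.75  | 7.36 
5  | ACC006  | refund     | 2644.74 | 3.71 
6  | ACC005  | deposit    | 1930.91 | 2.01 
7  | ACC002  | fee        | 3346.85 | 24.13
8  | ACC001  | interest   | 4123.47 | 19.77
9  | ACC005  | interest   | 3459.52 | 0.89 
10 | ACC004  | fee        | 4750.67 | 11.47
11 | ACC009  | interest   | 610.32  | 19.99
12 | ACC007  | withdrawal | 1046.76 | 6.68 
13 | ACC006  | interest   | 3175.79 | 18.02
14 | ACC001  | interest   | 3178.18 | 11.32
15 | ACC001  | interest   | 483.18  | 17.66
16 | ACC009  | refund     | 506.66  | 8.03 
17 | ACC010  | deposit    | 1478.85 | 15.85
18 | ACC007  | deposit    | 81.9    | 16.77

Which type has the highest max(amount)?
SELECT type, MAX(amount) as val
FROM transactions
GROUP BY type
ORDER BY val DESC
LIMIT 1

Result: fee with max(amount) = 4750.67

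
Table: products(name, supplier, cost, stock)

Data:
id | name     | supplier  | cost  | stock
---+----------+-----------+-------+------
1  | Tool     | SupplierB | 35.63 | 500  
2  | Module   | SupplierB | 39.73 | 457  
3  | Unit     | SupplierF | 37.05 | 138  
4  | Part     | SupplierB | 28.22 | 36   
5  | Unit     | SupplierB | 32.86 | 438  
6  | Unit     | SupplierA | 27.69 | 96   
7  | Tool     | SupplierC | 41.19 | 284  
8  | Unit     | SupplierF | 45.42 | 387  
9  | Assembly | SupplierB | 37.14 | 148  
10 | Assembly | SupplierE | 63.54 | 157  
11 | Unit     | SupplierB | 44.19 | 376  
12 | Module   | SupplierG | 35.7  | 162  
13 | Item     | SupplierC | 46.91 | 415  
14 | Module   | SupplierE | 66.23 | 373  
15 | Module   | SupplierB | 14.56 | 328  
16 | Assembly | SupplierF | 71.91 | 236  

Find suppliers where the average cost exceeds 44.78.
SELECT supplier, AVG(cost)
FROM products
GROUP BY supplier
HAVING AVG(cost) > 44.78

Result:
  SupplierE: avg=64.89
  SupplierF: avg=51.46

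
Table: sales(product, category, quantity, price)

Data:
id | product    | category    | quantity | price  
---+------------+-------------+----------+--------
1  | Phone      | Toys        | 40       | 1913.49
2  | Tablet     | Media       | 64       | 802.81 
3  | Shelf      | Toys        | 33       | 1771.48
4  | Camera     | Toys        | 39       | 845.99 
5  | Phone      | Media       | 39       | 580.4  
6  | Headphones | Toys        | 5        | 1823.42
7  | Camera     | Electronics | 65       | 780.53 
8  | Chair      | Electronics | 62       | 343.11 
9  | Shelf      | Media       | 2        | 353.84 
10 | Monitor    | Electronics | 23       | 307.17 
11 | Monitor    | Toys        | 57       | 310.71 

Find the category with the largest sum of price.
SELECT category, SUM(price) as val
FROM sales
GROUP BY category
ORDER BY val DESC
LIMIT 1

Result: Toys with sum(price) = 6665.09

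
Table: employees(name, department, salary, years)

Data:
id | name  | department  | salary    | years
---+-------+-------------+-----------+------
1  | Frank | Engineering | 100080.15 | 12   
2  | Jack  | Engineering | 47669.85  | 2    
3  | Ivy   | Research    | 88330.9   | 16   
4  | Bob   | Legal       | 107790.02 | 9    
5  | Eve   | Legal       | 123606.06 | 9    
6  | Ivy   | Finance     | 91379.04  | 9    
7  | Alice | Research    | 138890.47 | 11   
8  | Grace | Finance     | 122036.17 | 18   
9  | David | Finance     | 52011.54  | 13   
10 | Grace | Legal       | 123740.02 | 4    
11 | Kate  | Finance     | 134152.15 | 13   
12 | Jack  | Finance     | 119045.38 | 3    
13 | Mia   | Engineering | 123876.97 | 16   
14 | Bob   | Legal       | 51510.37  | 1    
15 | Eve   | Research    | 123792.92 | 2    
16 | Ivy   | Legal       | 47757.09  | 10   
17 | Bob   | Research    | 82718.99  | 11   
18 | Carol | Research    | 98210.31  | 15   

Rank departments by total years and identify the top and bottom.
SELECT department, SUM(years)
FROM employees
GROUP BY department
ORDER BY SUM(years)

All groups:
  Engineering: 30
  Legal: 33
  Research: 55
  Finance: 56

Highest: Finance (56)
Lowest: Engineering (30)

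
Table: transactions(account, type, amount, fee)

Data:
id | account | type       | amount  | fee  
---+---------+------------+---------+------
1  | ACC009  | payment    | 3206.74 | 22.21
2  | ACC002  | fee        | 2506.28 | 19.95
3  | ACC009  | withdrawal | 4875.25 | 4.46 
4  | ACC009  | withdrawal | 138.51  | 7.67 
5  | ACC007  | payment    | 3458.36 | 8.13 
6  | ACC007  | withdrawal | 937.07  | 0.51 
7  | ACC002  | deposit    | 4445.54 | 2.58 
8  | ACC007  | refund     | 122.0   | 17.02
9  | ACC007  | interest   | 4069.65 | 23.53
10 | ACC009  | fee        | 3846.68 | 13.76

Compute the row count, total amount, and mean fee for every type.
SELECT type,
       COUNT(*) as cnt,
       SUM(amount) as total_amount,
       AVG(fee) as avg_fee
FROM transactions
GROUP BY type

Result:
  deposit: 1 records, 4445.54 total amount, 2.58 avg fee
  fee: 2 records, 6352.96 total amount, 16.86 avg fee
  interest: 1 records, 4069.65 total amount, 23.53 avg fee
  payment: 2 records, 6665.10 total amount, 15.17 avg fee
  refund: 1 records, 122.00 total amount, 17.02 avg fee
  withdrawal: 3 records, 5950.83 total amount, 4.21 avg fee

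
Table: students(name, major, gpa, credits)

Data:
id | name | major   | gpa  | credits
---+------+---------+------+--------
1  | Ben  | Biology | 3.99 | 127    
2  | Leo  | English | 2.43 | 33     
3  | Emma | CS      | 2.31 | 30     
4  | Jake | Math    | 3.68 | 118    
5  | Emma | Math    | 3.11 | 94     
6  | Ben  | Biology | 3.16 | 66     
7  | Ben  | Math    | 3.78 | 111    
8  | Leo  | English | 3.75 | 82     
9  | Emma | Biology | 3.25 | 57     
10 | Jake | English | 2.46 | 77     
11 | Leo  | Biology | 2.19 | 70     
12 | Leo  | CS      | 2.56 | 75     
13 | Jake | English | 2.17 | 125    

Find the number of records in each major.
SELECT major, COUNT(*) as count
FROM students
GROUP BY major

Result:
  Biology: 4
  CS: 2
  English: 4
  Math: 3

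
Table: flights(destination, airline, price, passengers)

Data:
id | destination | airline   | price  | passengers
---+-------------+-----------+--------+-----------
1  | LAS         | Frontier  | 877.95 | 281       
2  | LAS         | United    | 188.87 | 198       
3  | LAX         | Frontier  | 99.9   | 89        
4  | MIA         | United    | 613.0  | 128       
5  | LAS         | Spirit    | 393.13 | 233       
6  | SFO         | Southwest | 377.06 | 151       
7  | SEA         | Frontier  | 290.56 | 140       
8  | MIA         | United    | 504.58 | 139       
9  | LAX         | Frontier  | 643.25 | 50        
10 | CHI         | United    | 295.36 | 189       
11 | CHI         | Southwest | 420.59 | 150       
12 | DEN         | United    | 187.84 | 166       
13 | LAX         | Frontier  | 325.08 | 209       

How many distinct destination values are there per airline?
SELECT airline, COUNT(DISTINCT destination)
FROM flights
GROUP BY airline

Result:
  Frontier: 3 distinct
  Southwest: 2 distinct
  Spirit: 1 distinct
  United: 4 distinct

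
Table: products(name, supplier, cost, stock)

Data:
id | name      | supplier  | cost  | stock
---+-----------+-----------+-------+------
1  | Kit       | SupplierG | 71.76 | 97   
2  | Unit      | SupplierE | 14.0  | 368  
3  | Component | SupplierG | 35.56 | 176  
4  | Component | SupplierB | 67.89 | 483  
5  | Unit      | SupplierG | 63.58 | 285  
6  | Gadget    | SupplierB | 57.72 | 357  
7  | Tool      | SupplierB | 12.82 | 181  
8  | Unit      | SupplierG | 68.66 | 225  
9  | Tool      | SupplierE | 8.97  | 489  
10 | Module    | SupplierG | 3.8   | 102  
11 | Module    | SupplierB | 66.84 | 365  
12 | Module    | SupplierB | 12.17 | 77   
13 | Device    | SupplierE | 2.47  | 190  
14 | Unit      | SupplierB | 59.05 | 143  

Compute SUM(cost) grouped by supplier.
SELECT supplier, SUM(cost) as result
FROM products
GROUP BY supplier

Result:
  SupplierB: 276.49
  SupplierE: 25.44
  SupplierG: 243.36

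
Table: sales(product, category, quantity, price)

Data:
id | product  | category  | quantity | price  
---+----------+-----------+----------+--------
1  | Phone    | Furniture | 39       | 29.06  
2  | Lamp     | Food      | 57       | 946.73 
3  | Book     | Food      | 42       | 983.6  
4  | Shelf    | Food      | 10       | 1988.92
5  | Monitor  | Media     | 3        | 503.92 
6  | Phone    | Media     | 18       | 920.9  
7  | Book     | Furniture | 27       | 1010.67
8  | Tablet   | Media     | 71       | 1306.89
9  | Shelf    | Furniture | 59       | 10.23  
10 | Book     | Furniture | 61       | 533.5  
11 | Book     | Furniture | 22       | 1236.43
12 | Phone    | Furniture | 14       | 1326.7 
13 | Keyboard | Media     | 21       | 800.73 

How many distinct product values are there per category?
SELECT category, COUNT(DISTINCT product)
FROM sales
GROUP BY category

Result:
  Food: 3 distinct
  Furniture: 3 distinct
  Media: 4 distinct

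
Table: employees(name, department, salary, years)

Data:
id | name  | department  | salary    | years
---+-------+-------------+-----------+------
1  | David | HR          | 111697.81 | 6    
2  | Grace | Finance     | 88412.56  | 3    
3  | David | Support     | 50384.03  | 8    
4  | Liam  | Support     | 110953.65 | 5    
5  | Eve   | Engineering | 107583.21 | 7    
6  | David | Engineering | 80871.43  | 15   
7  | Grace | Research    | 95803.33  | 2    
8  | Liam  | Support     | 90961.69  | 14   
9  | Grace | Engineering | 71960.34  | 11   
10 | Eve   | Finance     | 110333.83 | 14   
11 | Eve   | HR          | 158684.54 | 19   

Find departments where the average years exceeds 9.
SELECT department, AVG(years)
FROM employees
GROUP BY department
HAVING AVG(years) > 9

Result:
  Engineering: avg=11.00
  HR: avg=12.50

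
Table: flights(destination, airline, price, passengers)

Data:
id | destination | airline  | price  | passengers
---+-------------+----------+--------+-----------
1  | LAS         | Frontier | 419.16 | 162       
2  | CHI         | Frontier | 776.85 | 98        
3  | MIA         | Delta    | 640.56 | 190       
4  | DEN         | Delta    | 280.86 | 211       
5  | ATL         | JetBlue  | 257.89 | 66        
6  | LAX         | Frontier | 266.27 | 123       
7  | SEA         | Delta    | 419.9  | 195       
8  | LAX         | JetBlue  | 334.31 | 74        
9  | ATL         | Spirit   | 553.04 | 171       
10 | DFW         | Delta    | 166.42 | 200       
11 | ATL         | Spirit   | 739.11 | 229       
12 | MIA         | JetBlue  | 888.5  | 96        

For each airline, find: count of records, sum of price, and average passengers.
SELECT airline,
       COUNT(*) as cnt,
       SUM(price) as total_price,
       AVG(passengers) as avg_passengers
FROM flights
GROUP BY airline

Result:
  Delta: 4 records, 1507.74 total price, 199.00 avg passengers
  Frontier: 3 records, 1462.28 total price, 127.67 avg passengers
  JetBlue: 3 records, 1480.70 total price, 78.67 avg passengers
  Spirit: 2 records, 1292.15 total price, 200.00 avg passengers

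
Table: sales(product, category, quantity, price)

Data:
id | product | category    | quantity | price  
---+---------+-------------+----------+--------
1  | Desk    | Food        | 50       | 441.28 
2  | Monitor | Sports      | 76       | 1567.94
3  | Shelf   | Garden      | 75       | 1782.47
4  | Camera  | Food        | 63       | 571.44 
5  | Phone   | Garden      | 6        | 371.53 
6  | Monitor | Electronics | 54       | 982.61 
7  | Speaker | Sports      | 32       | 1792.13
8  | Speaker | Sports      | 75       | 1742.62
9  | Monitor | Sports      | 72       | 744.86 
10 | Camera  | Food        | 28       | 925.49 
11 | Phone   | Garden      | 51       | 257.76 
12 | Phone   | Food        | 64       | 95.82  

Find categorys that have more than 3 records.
SELECT category, COUNT(*) as cnt
FROM sales
GROUP BY category
HAVING COUNT(*) > 3

Result:
  Food: 4
  Sports: 4

Note: HAVING filters groups after aggregation, WHERE filters rows before.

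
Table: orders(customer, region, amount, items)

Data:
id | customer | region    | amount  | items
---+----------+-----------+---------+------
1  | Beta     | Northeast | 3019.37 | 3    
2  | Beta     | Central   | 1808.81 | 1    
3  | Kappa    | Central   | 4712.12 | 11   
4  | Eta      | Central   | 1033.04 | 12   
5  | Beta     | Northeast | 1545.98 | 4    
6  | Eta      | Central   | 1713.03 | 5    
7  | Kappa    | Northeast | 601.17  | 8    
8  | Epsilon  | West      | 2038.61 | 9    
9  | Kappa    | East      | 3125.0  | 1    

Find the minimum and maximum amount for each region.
SELECT region, MIN(amount), MAX(amount)
FROM orders
GROUP BY region

Result:
  Central: min=1033.04, max=4712.12
  East: min=3125.00, max=3125.00
  Northeast: min=601.17, max=3019.37
  West: min=2038.61, max=2038.61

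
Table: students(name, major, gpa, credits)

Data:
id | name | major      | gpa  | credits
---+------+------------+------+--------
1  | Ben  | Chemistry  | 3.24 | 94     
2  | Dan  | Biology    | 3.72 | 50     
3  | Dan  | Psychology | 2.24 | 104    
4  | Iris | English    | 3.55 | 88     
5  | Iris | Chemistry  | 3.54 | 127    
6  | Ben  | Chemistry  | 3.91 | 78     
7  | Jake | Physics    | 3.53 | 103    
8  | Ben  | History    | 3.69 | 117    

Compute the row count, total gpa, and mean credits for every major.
SELECT major,
       COUNT(*) as cnt,
       SUM(gpa) as total_gpa,
       AVG(credits) as avg_credits
FROM students
GROUP BY major

Result:
  Biology: 1 records, 3.72 total gpa, 50.00 avg credits
  Chemistry: 3 records, 10.69 total gpa, 99.67 avg credits
  English: 1 records, 3.55 total gpa, 88.00 avg credits
  History: 1 records, 3.69 total gpa, 117.00 avg credits
  Physics: 1 records, 3.53 total gpa, 103.00 avg credits
  Psychology: 1 records, 2.24 total gpa, 104.00 avg credits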